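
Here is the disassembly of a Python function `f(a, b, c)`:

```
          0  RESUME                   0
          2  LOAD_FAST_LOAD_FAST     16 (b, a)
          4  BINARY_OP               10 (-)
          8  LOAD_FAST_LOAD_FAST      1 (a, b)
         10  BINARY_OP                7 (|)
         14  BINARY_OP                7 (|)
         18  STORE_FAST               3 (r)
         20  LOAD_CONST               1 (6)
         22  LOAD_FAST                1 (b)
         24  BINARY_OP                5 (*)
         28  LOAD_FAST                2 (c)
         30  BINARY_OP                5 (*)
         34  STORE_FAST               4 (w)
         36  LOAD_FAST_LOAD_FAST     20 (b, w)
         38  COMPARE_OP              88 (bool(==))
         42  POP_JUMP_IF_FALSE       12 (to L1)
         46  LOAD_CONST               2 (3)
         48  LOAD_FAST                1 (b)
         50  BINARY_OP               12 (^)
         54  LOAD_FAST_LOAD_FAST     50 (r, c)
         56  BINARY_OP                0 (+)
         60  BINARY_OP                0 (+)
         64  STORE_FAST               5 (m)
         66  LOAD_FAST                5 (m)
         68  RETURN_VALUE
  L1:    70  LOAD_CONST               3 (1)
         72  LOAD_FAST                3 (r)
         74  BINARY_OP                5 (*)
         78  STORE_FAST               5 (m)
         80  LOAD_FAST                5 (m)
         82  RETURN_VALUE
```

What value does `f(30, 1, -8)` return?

LOAD_FAST_LOAD_FAST b,a → push 1,30. Stack: [1, 30]
BINARY_OP - → 1 - 30 = -29. Stack: [-29]
LOAD_FAST_LOAD_FAST a,b → push 30,1. Stack: [-29, 30, 1]
BINARY_OP | → 30 | 1 = 31. Stack: [-29, 31]
BINARY_OP | → -29 | 31 = -1. Stack: [-1]
STORE_FAST r → r=-1. Stack: []
LOAD_CONST → push 6. Stack: [6]
LOAD_FAST b → push 1. Stack: [6, 1]
BINARY_OP * → 6 * 1 = 6. Stack: [6]
LOAD_FAST c → push -8. Stack: [6, -8]
BINARY_OP * → 6 * -8 = -48. Stack: [-48]
STORE_FAST w → w=-48. Stack: []
LOAD_FAST_LOAD_FAST b,w → push 1,-48. Stack: [1, -48]
COMPARE_OP bool(==) → 1 vs -48 = False. Stack: [False]
POP_JUMP_IF_FALSE → pop False; jump. Stack: []
LOAD_CONST → push 1. Stack: [1]
LOAD_FAST r → push -1. Stack: [1, -1]
BINARY_OP * → 1 * -1 = -1. Stack: [-1]
STORE_FAST m → m=-1. Stack: []
LOAD_FAST m → push -1. Stack: [-1]
RETURN_VALUE → return -1.

-1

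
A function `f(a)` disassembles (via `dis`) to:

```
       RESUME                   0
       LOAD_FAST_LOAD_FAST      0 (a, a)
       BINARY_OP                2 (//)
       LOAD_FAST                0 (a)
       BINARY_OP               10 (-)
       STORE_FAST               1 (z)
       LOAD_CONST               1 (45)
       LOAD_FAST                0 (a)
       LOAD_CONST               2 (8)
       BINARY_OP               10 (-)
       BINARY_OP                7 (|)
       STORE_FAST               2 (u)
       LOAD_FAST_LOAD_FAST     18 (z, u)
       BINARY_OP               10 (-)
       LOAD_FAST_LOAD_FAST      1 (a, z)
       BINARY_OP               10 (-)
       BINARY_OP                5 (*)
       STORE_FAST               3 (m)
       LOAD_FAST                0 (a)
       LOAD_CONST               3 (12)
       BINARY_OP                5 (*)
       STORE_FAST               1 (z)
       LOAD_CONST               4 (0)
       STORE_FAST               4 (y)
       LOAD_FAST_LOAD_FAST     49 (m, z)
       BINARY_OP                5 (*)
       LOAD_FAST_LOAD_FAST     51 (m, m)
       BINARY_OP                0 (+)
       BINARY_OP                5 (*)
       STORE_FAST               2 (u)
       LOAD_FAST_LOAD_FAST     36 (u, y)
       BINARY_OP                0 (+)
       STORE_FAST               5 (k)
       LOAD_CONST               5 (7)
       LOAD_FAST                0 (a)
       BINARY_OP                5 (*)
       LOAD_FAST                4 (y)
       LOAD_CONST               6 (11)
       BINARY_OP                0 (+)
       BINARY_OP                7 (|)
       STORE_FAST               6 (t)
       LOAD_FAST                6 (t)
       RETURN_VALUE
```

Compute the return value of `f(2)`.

LOAD_FAST_LOAD_FAST a,a → push 2,2. Stack: [2, 2]
BINARY_OP // → 2 // 2 = 1. Stack: [1]
LOAD_FAST a → push 2. Stack: [1, 2]
BINARY_OP - → 1 - 2 = -1. Stack: [-1]
STORE_FAST z → z=-1. Stack: []
LOAD_CONST → push 45. Stack: [45]
LOAD_FAST a → push 2. Stack: [45, 2]
LOAD_CONST → push 8. Stack: [45, 2, 8]
BINARY_OP - → 2 - 8 = -6. Stack: [45, -6]
BINARY_OP | → 45 | -6 = -1. Stack: [-1]
STORE_FAST u → u=-1. Stack: []
LOAD_FAST_LOAD_FAST z,u → push -1,-1. Stack: [-1, -1]
BINARY_OP - → -1 - -1 = 0. Stack: [0]
LOAD_FAST_LOAD_FAST a,z → push 2,-1. Stack: [0, 2, -1]
BINARY_OP - → 2 - -1 = 3. Stack: [0, 3]
BINARY_OP * → 0 * 3 = 0. Stack: [0]
STORE_FAST m → m=0. Stack: []
LOAD_FAST a → push 2. Stack: [2]
LOAD_CONST → push 12. Stack: [2, 12]
BINARY_OP * → 2 * 12 = 24. Stack: [24]
STORE_FAST z → z=24. Stack: []
LOAD_CONST → push 0. Stack: [0]
STORE_FAST y → y=0. Stack: []
LOAD_FAST_LOAD_FAST m,z → push 0,24. Stack: [0, 24]
BINARY_OP * → 0 * 24 = 0. Stack: [0]
LOAD_FAST_LOAD_FAST m,m → push 0,0. Stack: [0, 0, 0]
BINARY_OP + → 0 + 0 = 0. Stack: [0, 0]
BINARY_OP * → 0 * 0 = 0. Stack: [0]
STORE_FAST u → u=0. Stack: []
LOAD_FAST_LOAD_FAST u,y → push 0,0. Stack: [0, 0]
BINARY_OP + → 0 + 0 = 0. Stack: [0]
STORE_FAST k → k=0. Stack: []
LOAD_CONST → push 7. Stack: [7]
LOAD_FAST a → push 2. Stack: [7, 2]
BINARY_OP * → 7 * 2 = 14. Stack: [14]
LOAD_FAST y → push 0. Stack: [14, 0]
LOAD_CONST → push 11. Stack: [14, 0, 11]
BINARY_OP + → 0 + 11 = 11. Stack: [14, 11]
BINARY_OP | → 14 | 11 = 15. Stack: [15]
STORE_FAST t → t=15. Stack: []
LOAD_FAST t → push 15. Stack: [15]
RETURN_VALUE → return 15.

15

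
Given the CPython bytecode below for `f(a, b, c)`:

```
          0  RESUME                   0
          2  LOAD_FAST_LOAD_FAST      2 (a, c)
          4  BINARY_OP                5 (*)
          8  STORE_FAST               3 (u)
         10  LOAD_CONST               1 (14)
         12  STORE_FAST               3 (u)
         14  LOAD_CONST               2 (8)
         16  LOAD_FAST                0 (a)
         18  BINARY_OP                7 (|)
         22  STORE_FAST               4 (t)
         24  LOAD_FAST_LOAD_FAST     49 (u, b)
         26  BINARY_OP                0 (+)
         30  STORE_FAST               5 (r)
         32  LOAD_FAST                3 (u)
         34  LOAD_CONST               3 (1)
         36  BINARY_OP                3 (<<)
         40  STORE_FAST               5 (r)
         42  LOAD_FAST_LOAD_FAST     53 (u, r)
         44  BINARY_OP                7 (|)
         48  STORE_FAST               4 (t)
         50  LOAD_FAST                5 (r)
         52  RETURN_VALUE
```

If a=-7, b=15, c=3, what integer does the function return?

28

LOAD_FAST_LOAD_FAST a,c → push -7,3. Stack: [-7, 3]
BINARY_OP * → -7 * 3 = -21. Stack: [-21]
STORE_FAST u → u=-21. Stack: []
LOAD_CONST → push 14. Stack: [14]
STORE_FAST u → u=14. Stack: []
LOAD_CONST → push 8. Stack: [8]
LOAD_FAST a → push -7. Stack: [8, -7]
BINARY_OP | → 8 | -7 = -7. Stack: [-7]
STORE_FAST t → t=-7. Stack: []
LOAD_FAST_LOAD_FAST u,b → push 14,15. Stack: [14, 15]
BINARY_OP + → 14 + 15 = 29. Stack: [29]
STORE_FAST r → r=29. Stack: []
LOAD_FAST u → push 14. Stack: [14]
LOAD_CONST → push 1. Stack: [14, 1]
BINARY_OP << → 14 << 1 = 28. Stack: [28]
STORE_FAST r → r=28. Stack: []
LOAD_FAST_LOAD_FAST u,r → push 14,28. Stack: [14, 28]
BINARY_OP | → 14 | 28 = 30. Stack: [30]
STORE_FAST t → t=30. Stack: []
LOAD_FAST r → push 28. Stack: [28]
RETURN_VALUE → return 28.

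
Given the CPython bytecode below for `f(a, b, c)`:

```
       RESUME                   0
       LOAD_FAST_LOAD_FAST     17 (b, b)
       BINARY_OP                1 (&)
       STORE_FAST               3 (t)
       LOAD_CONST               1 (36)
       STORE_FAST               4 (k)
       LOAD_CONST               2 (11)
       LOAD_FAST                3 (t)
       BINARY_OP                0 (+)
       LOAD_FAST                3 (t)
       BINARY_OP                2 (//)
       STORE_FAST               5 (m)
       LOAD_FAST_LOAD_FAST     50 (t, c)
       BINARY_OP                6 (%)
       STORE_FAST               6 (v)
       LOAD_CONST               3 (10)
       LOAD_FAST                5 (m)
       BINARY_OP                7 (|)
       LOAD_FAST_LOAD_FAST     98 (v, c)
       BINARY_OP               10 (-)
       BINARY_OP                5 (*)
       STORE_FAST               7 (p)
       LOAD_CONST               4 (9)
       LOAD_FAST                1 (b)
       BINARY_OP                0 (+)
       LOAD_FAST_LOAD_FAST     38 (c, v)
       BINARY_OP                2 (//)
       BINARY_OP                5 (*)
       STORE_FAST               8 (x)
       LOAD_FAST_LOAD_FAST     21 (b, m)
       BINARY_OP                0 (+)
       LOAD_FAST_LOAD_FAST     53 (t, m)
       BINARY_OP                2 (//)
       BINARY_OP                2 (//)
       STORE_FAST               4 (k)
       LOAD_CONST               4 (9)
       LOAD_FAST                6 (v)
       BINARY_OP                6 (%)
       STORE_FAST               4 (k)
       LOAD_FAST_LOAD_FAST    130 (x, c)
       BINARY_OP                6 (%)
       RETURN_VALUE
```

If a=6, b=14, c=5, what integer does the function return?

3

LOAD_FAST_LOAD_FAST b,b → push 14,14. Stack: [14, 14]
BINARY_OP & → 14 & 14 = 14. Stack: [14]
STORE_FAST t → t=14. Stack: []
LOAD_CONST → push 36. Stack: [36]
STORE_FAST k → k=36. Stack: []
LOAD_CONST → push 11. Stack: [11]
LOAD_FAST t → push 14. Stack: [11, 14]
BINARY_OP + → 11 + 14 = 25. Stack: [25]
LOAD_FAST t → push 14. Stack: [25, 14]
BINARY_OP // → 25 // 14 = 1. Stack: [1]
STORE_FAST m → m=1. Stack: []
LOAD_FAST_LOAD_FAST t,c → push 14,5. Stack: [14, 5]
BINARY_OP % → 14 % 5 = 4. Stack: [4]
STORE_FAST v → v=4. Stack: []
LOAD_CONST → push 10. Stack: [10]
LOAD_FAST m → push 1. Stack: [10, 1]
BINARY_OP | → 10 | 1 = 11. Stack: [11]
LOAD_FAST_LOAD_FAST v,c → push 4,5. Stack: [11, 4, 5]
BINARY_OP - → 4 - 5 = -1. Stack: [11, -1]
BINARY_OP * → 11 * -1 = -11. Stack: [-11]
STORE_FAST p → p=-11. Stack: []
LOAD_CONST → push 9. Stack: [9]
LOAD_FAST b → push 14. Stack: [9, 14]
BINARY_OP + → 9 + 14 = 23. Stack: [23]
LOAD_FAST_LOAD_FAST c,v → push 5,4. Stack: [23, 5, 4]
BINARY_OP // → 5 // 4 = 1. Stack: [23, 1]
BINARY_OP * → 23 * 1 = 23. Stack: [23]
STORE_FAST x → x=23. Stack: []
LOAD_FAST_LOAD_FAST b,m → push 14,1. Stack: [14, 1]
BINARY_OP + → 14 + 1 = 15. Stack: [15]
LOAD_FAST_LOAD_FAST t,m → push 14,1. Stack: [15, 14, 1]
BINARY_OP // → 14 // 1 = 14. Stack: [15, 14]
BINARY_OP // → 15 // 14 = 1. Stack: [1]
STORE_FAST k → k=1. Stack: []
LOAD_CONST → push 9. Stack: [9]
LOAD_FAST v → push 4. Stack: [9, 4]
BINARY_OP % → 9 % 4 = 1. Stack: [1]
STORE_FAST k → k=1. Stack: []
LOAD_FAST_LOAD_FAST x,c → push 23,5. Stack: [23, 5]
BINARY_OP % → 23 % 5 = 3. Stack: [3]
RETURN_VALUE → return 3.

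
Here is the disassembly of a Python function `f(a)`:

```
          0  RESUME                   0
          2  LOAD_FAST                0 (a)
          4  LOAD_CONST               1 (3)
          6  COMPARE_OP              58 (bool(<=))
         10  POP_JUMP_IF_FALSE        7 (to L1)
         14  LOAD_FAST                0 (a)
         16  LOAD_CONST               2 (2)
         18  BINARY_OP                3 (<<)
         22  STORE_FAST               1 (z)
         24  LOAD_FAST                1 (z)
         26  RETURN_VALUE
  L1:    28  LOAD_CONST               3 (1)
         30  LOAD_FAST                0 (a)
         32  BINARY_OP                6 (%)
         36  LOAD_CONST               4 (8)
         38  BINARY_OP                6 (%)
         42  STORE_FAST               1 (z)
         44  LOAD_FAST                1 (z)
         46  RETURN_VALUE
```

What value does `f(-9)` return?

LOAD_FAST a → push -9. Stack: [-9]
LOAD_CONST → push 3. Stack: [-9, 3]
COMPARE_OP bool(<=) → -9 vs 3 = True. Stack: [True]
POP_JUMP_IF_FALSE → pop True; no jump. Stack: []
LOAD_FAST a → push -9. Stack: [-9]
LOAD_CONST → push 2. Stack: [-9, 2]
BINARY_OP << → -9 << 2 = -36. Stack: [-36]
STORE_FAST z → z=-36. Stack: []
LOAD_FAST z → push -36. Stack: [-36]
RETURN_VALUE → return -36.

-36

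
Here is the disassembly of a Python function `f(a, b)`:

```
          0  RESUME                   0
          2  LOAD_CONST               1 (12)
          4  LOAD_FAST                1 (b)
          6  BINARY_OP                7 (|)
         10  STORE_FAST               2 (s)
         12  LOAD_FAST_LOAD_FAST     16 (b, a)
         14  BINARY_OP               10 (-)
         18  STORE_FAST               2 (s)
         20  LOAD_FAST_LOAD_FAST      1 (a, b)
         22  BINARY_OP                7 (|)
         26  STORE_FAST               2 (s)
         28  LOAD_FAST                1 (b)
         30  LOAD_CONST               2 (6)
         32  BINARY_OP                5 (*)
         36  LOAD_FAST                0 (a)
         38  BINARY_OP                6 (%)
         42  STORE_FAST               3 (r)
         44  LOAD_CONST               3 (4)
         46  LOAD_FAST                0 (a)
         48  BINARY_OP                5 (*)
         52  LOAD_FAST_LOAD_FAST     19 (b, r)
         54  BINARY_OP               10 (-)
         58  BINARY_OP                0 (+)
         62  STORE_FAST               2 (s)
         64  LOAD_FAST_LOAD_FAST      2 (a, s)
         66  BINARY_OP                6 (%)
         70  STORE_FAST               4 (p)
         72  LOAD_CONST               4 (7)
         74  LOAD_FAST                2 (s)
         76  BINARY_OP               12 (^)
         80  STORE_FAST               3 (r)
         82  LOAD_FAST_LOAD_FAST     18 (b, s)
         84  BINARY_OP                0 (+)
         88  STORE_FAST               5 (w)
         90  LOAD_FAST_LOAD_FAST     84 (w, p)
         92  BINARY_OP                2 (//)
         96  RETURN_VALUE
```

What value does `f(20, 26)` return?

LOAD_CONST → push 12. Stack: [12]
LOAD_FAST b → push 26. Stack: [12, 26]
BINARY_OP | → 12 | 26 = 30. Stack: [30]
STORE_FAST s → s=30. Stack: []
LOAD_FAST_LOAD_FAST b,a → push 26,20. Stack: [26, 20]
BINARY_OP - → 26 - 20 = 6. Stack: [6]
STORE_FAST s → s=6. Stack: []
LOAD_FAST_LOAD_FAST a,b → push 20,26. Stack: [20, 26]
BINARY_OP | → 20 | 26 = 30. Stack: [30]
STORE_FAST s → s=30. Stack: []
LOAD_FAST b → push 26. Stack: [26]
LOAD_CONST → push 6. Stack: [26, 6]
BINARY_OP * → 26 * 6 = 156. Stack: [156]
LOAD_FAST a → push 20. Stack: [156, 20]
BINARY_OP % → 156 % 20 = 16. Stack: [16]
STORE_FAST r → r=16. Stack: []
LOAD_CONST → push 4. Stack: [4]
LOAD_FAST a → push 20. Stack: [4, 20]
BINARY_OP * → 4 * 20 = 80. Stack: [80]
LOAD_FAST_LOAD_FAST b,r → push 26,16. Stack: [80, 26, 16]
BINARY_OP - → 26 - 16 = 10. Stack: [80, 10]
BINARY_OP + → 80 + 10 = 90. Stack: [90]
STORE_FAST s → s=90. Stack: []
LOAD_FAST_LOAD_FAST a,s → push 20,90. Stack: [20, 90]
BINARY_OP % → 20 % 90 = 20. Stack: [20]
STORE_FAST p → p=20. Stack: []
LOAD_CONST → push 7. Stack: [7]
LOAD_FAST s → push 90. Stack: [7, 90]
BINARY_OP ^ → 7 ^ 90 = 93. Stack: [93]
STORE_FAST r → r=93. Stack: []
LOAD_FAST_LOAD_FAST b,s → push 26,90. Stack: [26, 90]
BINARY_OP + → 26 + 90 = 116. Stack: [116]
STORE_FAST w → w=116. Stack: []
LOAD_FAST_LOAD_FAST w,p → push 116,20. Stack: [116, 20]
BINARY_OP // → 116 // 20 = 5. Stack: [5]
RETURN_VALUE → return 5.

5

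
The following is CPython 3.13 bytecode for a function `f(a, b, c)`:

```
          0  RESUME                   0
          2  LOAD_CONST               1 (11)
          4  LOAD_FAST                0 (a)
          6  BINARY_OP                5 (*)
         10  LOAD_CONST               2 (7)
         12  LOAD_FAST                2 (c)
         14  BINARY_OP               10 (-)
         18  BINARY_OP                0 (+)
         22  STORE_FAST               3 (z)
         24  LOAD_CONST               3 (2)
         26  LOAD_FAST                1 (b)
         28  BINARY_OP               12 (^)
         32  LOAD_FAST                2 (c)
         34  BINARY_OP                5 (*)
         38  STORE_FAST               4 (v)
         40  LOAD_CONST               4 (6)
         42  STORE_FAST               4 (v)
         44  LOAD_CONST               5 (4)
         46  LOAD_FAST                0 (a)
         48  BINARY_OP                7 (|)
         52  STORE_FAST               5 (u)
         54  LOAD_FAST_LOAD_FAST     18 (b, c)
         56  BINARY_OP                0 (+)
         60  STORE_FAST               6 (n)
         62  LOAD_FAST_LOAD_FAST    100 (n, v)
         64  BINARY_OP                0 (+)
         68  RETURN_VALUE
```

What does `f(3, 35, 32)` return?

73

LOAD_CONST → push 11. Stack: [11]
LOAD_FAST a → push 3. Stack: [11, 3]
BINARY_OP * → 11 * 3 = 33. Stack: [33]
LOAD_CONST → push 7. Stack: [33, 7]
LOAD_FAST c → push 32. Stack: [33, 7, 32]
BINARY_OP - → 7 - 32 = -25. Stack: [33, -25]
BINARY_OP + → 33 + -25 = 8. Stack: [8]
STORE_FAST z → z=8. Stack: []
LOAD_CONST → push 2. Stack: [2]
LOAD_FAST b → push 35. Stack: [2, 35]
BINARY_OP ^ → 2 ^ 35 = 33. Stack: [33]
LOAD_FAST c → push 32. Stack: [33, 32]
BINARY_OP * → 33 * 32 = 1056. Stack: [1056]
STORE_FAST v → v=1056. Stack: []
LOAD_CONST → push 6. Stack: [6]
STORE_FAST v → v=6. Stack: []
LOAD_CONST → push 4. Stack: [4]
LOAD_FAST a → push 3. Stack: [4, 3]
BINARY_OP | → 4 | 3 = 7. Stack: [7]
STORE_FAST u → u=7. Stack: []
LOAD_FAST_LOAD_FAST b,c → push 35,32. Stack: [35, 32]
BINARY_OP + → 35 + 32 = 67. Stack: [67]
STORE_FAST n → n=67. Stack: []
LOAD_FAST_LOAD_FAST n,v → push 67,6. Stack: [67, 6]
BINARY_OP + → 67 + 6 = 73. Stack: [73]
RETURN_VALUE → return 73.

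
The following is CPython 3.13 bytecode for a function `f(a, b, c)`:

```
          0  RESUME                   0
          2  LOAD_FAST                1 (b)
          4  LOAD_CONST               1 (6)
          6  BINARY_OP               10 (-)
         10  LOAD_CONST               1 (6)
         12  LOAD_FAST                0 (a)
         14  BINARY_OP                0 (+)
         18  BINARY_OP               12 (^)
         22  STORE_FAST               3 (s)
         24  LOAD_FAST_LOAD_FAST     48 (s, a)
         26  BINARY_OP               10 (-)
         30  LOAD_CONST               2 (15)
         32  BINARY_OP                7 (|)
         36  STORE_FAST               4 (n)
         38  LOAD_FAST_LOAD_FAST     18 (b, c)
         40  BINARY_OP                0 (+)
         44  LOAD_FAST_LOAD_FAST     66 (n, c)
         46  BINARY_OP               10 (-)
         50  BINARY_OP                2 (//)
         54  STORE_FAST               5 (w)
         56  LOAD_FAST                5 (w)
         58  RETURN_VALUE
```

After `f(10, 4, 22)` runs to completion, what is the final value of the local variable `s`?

-18

LOAD_FAST b → push 4. Stack: [4]
LOAD_CONST → push 6. Stack: [4, 6]
BINARY_OP - → 4 - 6 = -2. Stack: [-2]
LOAD_CONST → push 6. Stack: [-2, 6]
LOAD_FAST a → push 10. Stack: [-2, 6, 10]
BINARY_OP + → 6 + 10 = 16. Stack: [-2, 16]
BINARY_OP ^ → -2 ^ 16 = -18. Stack: [-18]
STORE_FAST s → s=-18. Stack: []
LOAD_FAST_LOAD_FAST s,a → push -18,10. Stack: [-18, 10]
BINARY_OP - → -18 - 10 = -28. Stack: [-28]
LOAD_CONST → push 15. Stack: [-28, 15]
BINARY_OP | → -28 | 15 = -17. Stack: [-17]
STORE_FAST n → n=-17. Stack: []
LOAD_FAST_LOAD_FAST b,c → push 4,22. Stack: [4, 22]
BINARY_OP + → 4 + 22 = 26. Stack: [26]
LOAD_FAST_LOAD_FAST n,c → push -17,22. Stack: [26, -17, 22]
BINARY_OP - → -17 - 22 = -39. Stack: [26, -39]
BINARY_OP // → 26 // -39 = -1. Stack: [-1]
STORE_FAST w → w=-1. Stack: []
LOAD_FAST w → push -1. Stack: [-1]
RETURN_VALUE → return -1.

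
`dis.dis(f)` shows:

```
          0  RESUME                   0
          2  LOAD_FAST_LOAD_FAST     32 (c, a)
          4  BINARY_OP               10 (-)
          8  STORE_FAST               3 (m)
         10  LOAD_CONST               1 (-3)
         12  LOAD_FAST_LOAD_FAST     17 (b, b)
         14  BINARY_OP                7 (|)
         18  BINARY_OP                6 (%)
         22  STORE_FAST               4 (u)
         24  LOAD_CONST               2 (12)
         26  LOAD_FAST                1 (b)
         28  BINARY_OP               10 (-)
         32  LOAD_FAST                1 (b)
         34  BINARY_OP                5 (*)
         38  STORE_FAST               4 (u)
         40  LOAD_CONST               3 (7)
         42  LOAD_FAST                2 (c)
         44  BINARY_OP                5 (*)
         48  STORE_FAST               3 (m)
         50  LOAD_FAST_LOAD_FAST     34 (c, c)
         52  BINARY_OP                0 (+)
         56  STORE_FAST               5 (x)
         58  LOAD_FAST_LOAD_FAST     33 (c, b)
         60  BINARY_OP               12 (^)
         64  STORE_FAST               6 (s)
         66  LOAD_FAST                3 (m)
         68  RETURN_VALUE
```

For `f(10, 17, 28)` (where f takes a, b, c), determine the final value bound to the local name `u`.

-85

LOAD_FAST_LOAD_FAST c,a → push 28,10. Stack: [28, 10]
BINARY_OP - → 28 - 10 = 18. Stack: [18]
STORE_FAST m → m=18. Stack: []
LOAD_CONST → push -3. Stack: [-3]
LOAD_FAST_LOAD_FAST b,b → push 17,17. Stack: [-3, 17, 17]
BINARY_OP | → 17 | 17 = 17. Stack: [-3, 17]
BINARY_OP % → -3 % 17 = 14. Stack: [14]
STORE_FAST u → u=14. Stack: []
LOAD_CONST → push 12. Stack: [12]
LOAD_FAST b → push 17. Stack: [12, 17]
BINARY_OP - → 12 - 17 = -5. Stack: [-5]
LOAD_FAST b → push 17. Stack: [-5, 17]
BINARY_OP * → -5 * 17 = -85. Stack: [-85]
STORE_FAST u → u=-85. Stack: []
LOAD_CONST → push 7. Stack: [7]
LOAD_FAST c → push 28. Stack: [7, 28]
BINARY_OP * → 7 * 28 = 196. Stack: [196]
STORE_FAST m → m=196. Stack: []
LOAD_FAST_LOAD_FAST c,c → push 28,28. Stack: [28, 28]
BINARY_OP + → 28 + 28 = 56. Stack: [56]
STORE_FAST x → x=56. Stack: []
LOAD_FAST_LOAD_FAST c,b → push 28,17. Stack: [28, 17]
BINARY_OP ^ → 28 ^ 17 = 13. Stack: [13]
STORE_FAST s → s=13. Stack: []
LOAD_FAST m → push 196. Stack: [196]
RETURN_VALUE → return 196.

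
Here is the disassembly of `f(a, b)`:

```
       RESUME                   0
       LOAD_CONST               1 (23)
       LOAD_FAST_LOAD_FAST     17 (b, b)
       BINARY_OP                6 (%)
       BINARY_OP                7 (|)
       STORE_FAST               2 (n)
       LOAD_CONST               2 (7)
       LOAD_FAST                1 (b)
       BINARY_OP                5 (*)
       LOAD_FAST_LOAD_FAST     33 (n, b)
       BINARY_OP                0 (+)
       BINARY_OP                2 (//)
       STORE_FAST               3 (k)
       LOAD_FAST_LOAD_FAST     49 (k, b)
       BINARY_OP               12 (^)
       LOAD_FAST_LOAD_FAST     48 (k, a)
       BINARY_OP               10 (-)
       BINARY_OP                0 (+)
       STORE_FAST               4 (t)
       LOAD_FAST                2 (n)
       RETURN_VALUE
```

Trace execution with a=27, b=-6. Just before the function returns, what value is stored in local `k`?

-3

LOAD_CONST → push 23. Stack: [23]
LOAD_FAST_LOAD_FAST b,b → push -6,-6. Stack: [23, -6, -6]
BINARY_OP % → -6 % -6 = 0. Stack: [23, 0]
BINARY_OP | → 23 | 0 = 23. Stack: [23]
STORE_FAST n → n=23. Stack: []
LOAD_CONST → push 7. Stack: [7]
LOAD_FAST b → push -6. Stack: [7, -6]
BINARY_OP * → 7 * -6 = -42. Stack: [-42]
LOAD_FAST_LOAD_FAST n,b → push 23,-6. Stack: [-42, 23, -6]
BINARY_OP + → 23 + -6 = 17. Stack: [-42, 17]
BINARY_OP // → -42 // 17 = -3. Stack: [-3]
STORE_FAST k → k=-3. Stack: []
LOAD_FAST_LOAD_FAST k,b → push -3,-6. Stack: [-3, -6]
BINARY_OP ^ → -3 ^ -6 = 7. Stack: [7]
LOAD_FAST_LOAD_FAST k,a → push -3,27. Stack: [7, -3, 27]
BINARY_OP - → -3 - 27 = -30. Stack: [7, -30]
BINARY_OP + → 7 + -30 = -23. Stack: [-23]
STORE_FAST t → t=-23. Stack: []
LOAD_FAST n → push 23. Stack: [23]
RETURN_VALUE → return 23.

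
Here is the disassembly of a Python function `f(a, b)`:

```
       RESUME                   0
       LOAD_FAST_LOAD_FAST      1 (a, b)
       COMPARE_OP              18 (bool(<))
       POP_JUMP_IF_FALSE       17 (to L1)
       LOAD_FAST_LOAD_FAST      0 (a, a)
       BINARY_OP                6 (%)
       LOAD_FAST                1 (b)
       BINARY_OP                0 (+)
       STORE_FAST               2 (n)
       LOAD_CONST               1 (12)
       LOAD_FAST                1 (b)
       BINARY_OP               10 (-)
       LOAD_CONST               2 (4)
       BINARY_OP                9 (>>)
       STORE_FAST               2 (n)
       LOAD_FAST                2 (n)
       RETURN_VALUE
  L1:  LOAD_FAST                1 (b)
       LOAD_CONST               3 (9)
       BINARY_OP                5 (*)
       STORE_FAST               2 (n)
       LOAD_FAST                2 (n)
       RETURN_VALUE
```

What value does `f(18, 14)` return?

126

LOAD_FAST_LOAD_FAST a,b → push 18,14. Stack: [18, 14]
COMPARE_OP bool(<) → 18 vs 14 = False. Stack: [False]
POP_JUMP_IF_FALSE → pop False; jump. Stack: []
LOAD_FAST b → push 14. Stack: [14]
LOAD_CONST → push 9. Stack: [14, 9]
BINARY_OP * → 14 * 9 = 126. Stack: [126]
STORE_FAST n → n=126. Stack: []
LOAD_FAST n → push 126. Stack: [126]
RETURN_VALUE → return 126.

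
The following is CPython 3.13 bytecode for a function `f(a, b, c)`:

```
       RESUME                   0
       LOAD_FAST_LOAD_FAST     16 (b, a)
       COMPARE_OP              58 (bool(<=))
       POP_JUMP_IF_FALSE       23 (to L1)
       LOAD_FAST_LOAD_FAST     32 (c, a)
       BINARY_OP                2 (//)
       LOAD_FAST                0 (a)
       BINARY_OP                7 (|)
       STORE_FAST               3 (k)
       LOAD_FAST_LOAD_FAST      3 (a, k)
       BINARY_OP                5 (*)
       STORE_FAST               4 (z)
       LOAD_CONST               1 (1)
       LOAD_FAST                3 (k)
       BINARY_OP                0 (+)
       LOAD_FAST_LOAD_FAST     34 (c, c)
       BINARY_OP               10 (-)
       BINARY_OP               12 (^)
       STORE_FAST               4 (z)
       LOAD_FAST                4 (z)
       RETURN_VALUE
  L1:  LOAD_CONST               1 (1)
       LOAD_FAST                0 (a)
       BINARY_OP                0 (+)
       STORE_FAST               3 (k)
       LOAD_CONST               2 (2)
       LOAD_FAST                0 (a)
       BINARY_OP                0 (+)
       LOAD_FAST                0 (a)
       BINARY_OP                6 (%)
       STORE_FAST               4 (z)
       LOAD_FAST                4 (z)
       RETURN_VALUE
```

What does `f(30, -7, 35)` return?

32

LOAD_FAST_LOAD_FAST b,a → push -7,30. Stack: [-7, 30]
COMPARE_OP bool(<=) → -7 vs 30 = True. Stack: [True]
POP_JUMP_IF_FALSE → pop True; no jump. Stack: []
LOAD_FAST_LOAD_FAST c,a → push 35,30. Stack: [35, 30]
BINARY_OP // → 35 // 30 = 1. Stack: [1]
LOAD_FAST a → push 30. Stack: [1, 30]
BINARY_OP | → 1 | 30 = 31. Stack: [31]
STORE_FAST k → k=31. Stack: []
LOAD_FAST_LOAD_FAST a,k → push 30,31. Stack: [30, 31]
BINARY_OP * → 30 * 31 = 930. Stack: [930]
STORE_FAST z → z=930. Stack: []
LOAD_CONST → push 1. Stack: [1]
LOAD_FAST k → push 31. Stack: [1, 31]
BINARY_OP + → 1 + 31 = 32. Stack: [32]
LOAD_FAST_LOAD_FAST c,c → push 35,35. Stack: [32, 35, 35]
BINARY_OP - → 35 - 35 = 0. Stack: [32, 0]
BINARY_OP ^ → 32 ^ 0 = 32. Stack: [32]
STORE_FAST z → z=32. Stack: []
LOAD_FAST z → push 32. Stack: [32]
RETURN_VALUE → return 32.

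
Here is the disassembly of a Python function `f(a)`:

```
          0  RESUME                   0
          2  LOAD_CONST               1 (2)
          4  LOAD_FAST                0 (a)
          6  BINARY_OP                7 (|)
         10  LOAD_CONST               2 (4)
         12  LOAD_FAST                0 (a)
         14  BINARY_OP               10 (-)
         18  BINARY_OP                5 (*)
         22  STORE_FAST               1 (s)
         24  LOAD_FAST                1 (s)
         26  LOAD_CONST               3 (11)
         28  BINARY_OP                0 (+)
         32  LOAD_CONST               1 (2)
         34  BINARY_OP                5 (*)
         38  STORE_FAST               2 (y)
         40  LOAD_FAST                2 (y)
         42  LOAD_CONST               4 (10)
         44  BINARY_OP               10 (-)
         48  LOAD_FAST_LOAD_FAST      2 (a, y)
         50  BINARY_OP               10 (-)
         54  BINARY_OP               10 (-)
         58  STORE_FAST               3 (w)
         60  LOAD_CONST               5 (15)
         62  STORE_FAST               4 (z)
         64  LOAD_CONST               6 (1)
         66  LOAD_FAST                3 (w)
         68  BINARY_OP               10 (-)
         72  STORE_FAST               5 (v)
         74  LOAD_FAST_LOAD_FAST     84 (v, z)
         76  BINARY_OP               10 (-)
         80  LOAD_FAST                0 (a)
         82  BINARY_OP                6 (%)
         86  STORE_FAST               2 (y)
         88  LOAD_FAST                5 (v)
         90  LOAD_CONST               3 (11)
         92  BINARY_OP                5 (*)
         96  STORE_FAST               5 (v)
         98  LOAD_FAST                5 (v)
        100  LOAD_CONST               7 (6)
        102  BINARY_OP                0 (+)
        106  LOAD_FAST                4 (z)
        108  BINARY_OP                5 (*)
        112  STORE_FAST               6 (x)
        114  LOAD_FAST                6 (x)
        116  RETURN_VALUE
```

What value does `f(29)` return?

LOAD_CONST → push 2. Stack: [2]
LOAD_FAST a → push 29. Stack: [2, 29]
BINARY_OP | → 2 | 29 = 31. Stack: [31]
LOAD_CONST → push 4. Stack: [31, 4]
LOAD_FAST a → push 29. Stack: [31, 4, 29]
BINARY_OP - → 4 - 29 = -25. Stack: [31, -25]
BINARY_OP * → 31 * -25 = -775. Stack: [-775]
STORE_FAST s → s=-775. Stack: []
LOAD_FAST s → push -775. Stack: [-775]
LOAD_CONST → push 11. Stack: [-775, 11]
BINARY_OP + → -775 + 11 = -764. Stack: [-764]
LOAD_CONST → push 2. Stack: [-764, 2]
BINARY_OP * → -764 * 2 = -1528. Stack: [-1528]
STORE_FAST y → y=-1528. Stack: []
LOAD_FAST y → push -1528. Stack: [-1528]
LOAD_CONST → push 10. Stack: [-1528, 10]
BINARY_OP - → -1528 - 10 = -1538. Stack: [-1538]
LOAD_FAST_LOAD_FAST a,y → push 29,-1528. Stack: [-1538, 29, -1528]
BINARY_OP - → 29 - -1528 = 1557. Stack: [-1538, 1557]
BINARY_OP - → -1538 - 1557 = -3095. Stack: [-3095]
STORE_FAST w → w=-3095. Stack: []
LOAD_CONST → push 15. Stack: [15]
STORE_FAST z → z=15. Stack: []
LOAD_CONST → push 1. Stack: [1]
LOAD_FAST w → push -3095. Stack: [1, -3095]
BINARY_OP - → 1 - -3095 = 3096. Stack: [3096]
STORE_FAST v → v=3096. Stack: []
LOAD_FAST_LOAD_FAST v,z → push 3096,15. Stack: [3096, 15]
BINARY_OP - → 3096 - 15 = 3081. Stack: [3081]
LOAD_FAST a → push 29. Stack: [3081, 29]
BINARY_OP % → 3081 % 29 = 7. Stack: [7]
STORE_FAST y → y=7. Stack: []
LOAD_FAST v → push 3096. Stack: [3096]
LOAD_CONST → push 11. Stack: [3096, 11]
BINARY_OP * → 3096 * 11 = 34056. Stack: [34056]
STORE_FAST v → v=34056. Stack: []
LOAD_FAST v → push 34056. Stack: [34056]
LOAD_CONST → push 6. Stack: [34056, 6]
BINARY_OP + → 34056 + 6 = 34062. Stack: [34062]
LOAD_FAST z → push 15. Stack: [34062, 15]
BINARY_OP * → 34062 * 15 = 510930. Stack: [510930]
STORE_FAST x → x=510930. Stack: []
LOAD_FAST x → push 510930. Stack: [510930]
RETURN_VALUE → return 510930.

510930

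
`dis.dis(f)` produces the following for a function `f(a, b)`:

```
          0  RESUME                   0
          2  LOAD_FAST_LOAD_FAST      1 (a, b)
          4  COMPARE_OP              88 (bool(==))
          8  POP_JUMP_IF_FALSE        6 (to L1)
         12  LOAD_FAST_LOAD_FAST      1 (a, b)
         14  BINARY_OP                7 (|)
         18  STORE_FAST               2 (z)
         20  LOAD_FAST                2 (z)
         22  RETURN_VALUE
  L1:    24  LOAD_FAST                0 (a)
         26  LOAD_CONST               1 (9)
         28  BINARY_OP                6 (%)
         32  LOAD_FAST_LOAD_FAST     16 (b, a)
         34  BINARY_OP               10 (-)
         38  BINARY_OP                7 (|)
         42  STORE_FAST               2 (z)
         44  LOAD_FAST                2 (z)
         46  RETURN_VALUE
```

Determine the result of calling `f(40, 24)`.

-12

LOAD_FAST_LOAD_FAST a,b → push 40,24. Stack: [40, 24]
COMPARE_OP bool(==) → 40 vs 24 = False. Stack: [False]
POP_JUMP_IF_FALSE → pop False; jump. Stack: []
LOAD_FAST a → push 40. Stack: [40]
LOAD_CONST → push 9. Stack: [40, 9]
BINARY_OP % → 40 % 9 = 4. Stack: [4]
LOAD_FAST_LOAD_FAST b,a → push 24,40. Stack: [4, 24, 40]
BINARY_OP - → 24 - 40 = -16. Stack: [4, -16]
BINARY_OP | → 4 | -16 = -12. Stack: [-12]
STORE_FAST z → z=-12. Stack: []
LOAD_FAST z → push -12. Stack: [-12]
RETURN_VALUE → return -12.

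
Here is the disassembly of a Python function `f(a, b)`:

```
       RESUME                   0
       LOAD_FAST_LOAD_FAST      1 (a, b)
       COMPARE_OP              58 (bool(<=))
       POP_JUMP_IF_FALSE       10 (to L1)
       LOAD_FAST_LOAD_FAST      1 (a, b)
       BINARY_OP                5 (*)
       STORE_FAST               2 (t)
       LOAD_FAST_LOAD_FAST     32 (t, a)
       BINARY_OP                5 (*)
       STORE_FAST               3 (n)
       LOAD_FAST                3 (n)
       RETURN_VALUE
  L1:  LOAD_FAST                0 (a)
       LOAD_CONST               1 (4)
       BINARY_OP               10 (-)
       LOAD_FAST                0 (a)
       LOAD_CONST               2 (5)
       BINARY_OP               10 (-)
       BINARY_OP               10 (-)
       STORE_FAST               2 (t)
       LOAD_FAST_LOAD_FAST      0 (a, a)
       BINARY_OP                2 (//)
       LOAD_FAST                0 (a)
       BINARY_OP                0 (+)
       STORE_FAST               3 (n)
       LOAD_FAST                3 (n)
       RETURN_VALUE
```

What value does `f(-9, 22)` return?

1782

LOAD_FAST_LOAD_FAST a,b → push -9,22. Stack: [-9, 22]
COMPARE_OP bool(<=) → -9 vs 22 = True. Stack: [True]
POP_JUMP_IF_FALSE → pop True; no jump. Stack: []
LOAD_FAST_LOAD_FAST a,b → push -9,22. Stack: [-9, 22]
BINARY_OP * → -9 * 22 = -198. Stack: [-198]
STORE_FAST t → t=-198. Stack: []
LOAD_FAST_LOAD_FAST t,a → push -198,-9. Stack: [-198, -9]
BINARY_OP * → -198 * -9 = 1782. Stack: [1782]
STORE_FAST n → n=1782. Stack: []
LOAD_FAST n → push 1782. Stack: [1782]
RETURN_VALUE → return 1782.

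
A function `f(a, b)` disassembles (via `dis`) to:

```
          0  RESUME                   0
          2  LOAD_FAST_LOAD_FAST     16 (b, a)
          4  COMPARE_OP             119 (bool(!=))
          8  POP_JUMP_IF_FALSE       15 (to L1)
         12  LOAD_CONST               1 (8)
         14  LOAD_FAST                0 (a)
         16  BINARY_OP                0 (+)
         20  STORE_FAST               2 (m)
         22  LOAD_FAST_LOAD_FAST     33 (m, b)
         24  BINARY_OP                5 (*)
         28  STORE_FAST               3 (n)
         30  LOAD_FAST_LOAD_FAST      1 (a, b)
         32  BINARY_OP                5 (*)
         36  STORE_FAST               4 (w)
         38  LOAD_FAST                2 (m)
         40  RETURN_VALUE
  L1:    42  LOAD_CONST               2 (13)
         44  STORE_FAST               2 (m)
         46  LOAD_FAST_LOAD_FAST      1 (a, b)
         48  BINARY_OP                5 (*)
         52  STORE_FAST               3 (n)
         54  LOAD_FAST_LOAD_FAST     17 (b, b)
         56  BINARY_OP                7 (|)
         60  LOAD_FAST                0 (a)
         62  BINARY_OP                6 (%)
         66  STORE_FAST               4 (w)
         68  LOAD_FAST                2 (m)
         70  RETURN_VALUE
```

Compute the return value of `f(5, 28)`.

LOAD_FAST_LOAD_FAST b,a → push 28,5. Stack: [28, 5]
COMPARE_OP bool(!=) → 28 vs 5 = True. Stack: [True]
POP_JUMP_IF_FALSE → pop True; no jump. Stack: []
LOAD_CONST → push 8. Stack: [8]
LOAD_FAST a → push 5. Stack: [8, 5]
BINARY_OP + → 8 + 5 = 13. Stack: [13]
STORE_FAST m → m=13. Stack: []
LOAD_FAST_LOAD_FAST m,b → push 13,28. Stack: [13, 28]
BINARY_OP * → 13 * 28 = 364. Stack: [364]
STORE_FAST n → n=364. Stack: []
LOAD_FAST_LOAD_FAST a,b → push 5,28. Stack: [5, 28]
BINARY_OP * → 5 * 28 = 140. Stack: [140]
STORE_FAST w → w=140. Stack: []
LOAD_FAST m → push 13. Stack: [13]
RETURN_VALUE → return 13.

13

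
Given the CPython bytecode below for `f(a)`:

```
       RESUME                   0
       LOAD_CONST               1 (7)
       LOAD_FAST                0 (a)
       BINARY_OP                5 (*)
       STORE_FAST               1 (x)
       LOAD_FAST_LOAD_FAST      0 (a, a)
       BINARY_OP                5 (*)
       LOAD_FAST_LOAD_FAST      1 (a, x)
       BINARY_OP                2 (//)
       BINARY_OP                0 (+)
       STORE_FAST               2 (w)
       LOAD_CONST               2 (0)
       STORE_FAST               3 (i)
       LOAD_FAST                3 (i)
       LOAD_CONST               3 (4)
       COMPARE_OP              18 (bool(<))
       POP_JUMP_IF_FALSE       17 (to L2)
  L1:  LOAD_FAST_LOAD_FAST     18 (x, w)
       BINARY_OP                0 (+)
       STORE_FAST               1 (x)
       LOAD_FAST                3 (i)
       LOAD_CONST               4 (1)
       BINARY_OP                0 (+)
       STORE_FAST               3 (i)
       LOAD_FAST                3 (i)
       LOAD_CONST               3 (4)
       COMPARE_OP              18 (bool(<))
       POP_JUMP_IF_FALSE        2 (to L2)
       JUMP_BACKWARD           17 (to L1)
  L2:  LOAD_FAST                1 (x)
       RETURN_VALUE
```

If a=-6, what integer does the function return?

102

LOAD_CONST → push 7. Stack: [7]
LOAD_FAST a → push -6. Stack: [7, -6]
BINARY_OP * → 7 * -6 = -42. Stack: [-42]
STORE_FAST x → x=-42. Stack: []
LOAD_FAST_LOAD_FAST a,a → push -6,-6. Stack: [-6, -6]
BINARY_OP * → -6 * -6 = 36. Stack: [36]
LOAD_FAST_LOAD_FAST a,x → push -6,-42. Stack: [36, -6, -42]
BINARY_OP // → -6 // -42 = 0. Stack: [36, 0]
BINARY_OP + → 36 + 0 = 36. Stack: [36]
STORE_FAST w → w=36. Stack: []
LOAD_CONST → push 0. Stack: [0]
STORE_FAST i → i=0. Stack: []
LOAD_FAST i → push 0. Stack: [0]
LOAD_CONST → push 4. Stack: [0, 4]
COMPARE_OP bool(<) → 0 vs 4 = True. Stack: [True]
POP_JUMP_IF_FALSE → pop True; no jump. Stack: []
LOAD_FAST_LOAD_FAST x,w → push -42,36. Stack: [-42, 36]
BINARY_OP + → -42 + 36 = -6. Stack: [-6]
STORE_FAST x → x=-6. Stack: []
LOAD_FAST i → push 0. Stack: [0]
LOAD_CONST → push 1. Stack: [0, 1]
BINARY_OP + → 0 + 1 = 1. Stack: [1]
STORE_FAST i → i=1. Stack: []
LOAD_FAST i → push 1. Stack: [1]
LOAD_CONST → push 4. Stack: [1, 4]
COMPARE_OP bool(<) → 1 vs 4 = True. Stack: [True]
POP_JUMP_IF_FALSE → pop True; no jump. Stack: []
LOAD_FAST_LOAD_FAST x,w → push -6,36. Stack: [-6, 36]
BINARY_OP + → -6 + 36 = 30. Stack: [30]
STORE_FAST x → x=30. Stack: []
LOAD_FAST i → push 1. Stack: [1]
LOAD_CONST → push 1. Stack: [1, 1]
BINARY_OP + → 1 + 1 = 2. Stack: [2]
STORE_FAST i → i=2. Stack: []
LOAD_FAST i → push 2. Stack: [2]
LOAD_CONST → push 4. Stack: [2, 4]
COMPARE_OP bool(<) → 2 vs 4 = True. Stack: [True]
POP_JUMP_IF_FALSE → pop True; no jump. Stack: []
LOAD_FAST_LOAD_FAST x,w → push 30,36. Stack: [30, 36]
BINARY_OP + → 30 + 36 = 66. Stack: [66]
STORE_FAST x → x=66. Stack: []
LOAD_FAST i → push 2. Stack: [2]
LOAD_CONST → push 1. Stack: [2, 1]
BINARY_OP + → 2 + 1 = 3. Stack: [3]
STORE_FAST i → i=3. Stack: []
LOAD_FAST i → push 3. Stack: [3]
LOAD_CONST → push 4. Stack: [3, 4]
COMPARE_OP bool(<) → 3 vs 4 = True. Stack: [True]
POP_JUMP_IF_FALSE → pop True; no jump. Stack: []
LOAD_FAST_LOAD_FAST x,w → push 66,36. Stack: [66, 36]
BINARY_OP + → 66 + 36 = 102. Stack: [102]
STORE_FAST x → x=102. Stack: []
LOAD_FAST i → push 3. Stack: [3]
LOAD_CONST → push 1. Stack: [3, 1]
BINARY_OP + → 3 + 1 = 4. Stack: [4]
STORE_FAST i → i=4. Stack: []
LOAD_FAST i → push 4. Stack: [4]
LOAD_CONST → push 4. Stack: [4, 4]
COMPARE_OP bool(<) → 4 vs 4 = False. Stack: [False]
POP_JUMP_IF_FALSE → pop False; jump. Stack: []
LOAD_FAST x → push 102. Stack: [102]
RETURN_VALUE → return 102.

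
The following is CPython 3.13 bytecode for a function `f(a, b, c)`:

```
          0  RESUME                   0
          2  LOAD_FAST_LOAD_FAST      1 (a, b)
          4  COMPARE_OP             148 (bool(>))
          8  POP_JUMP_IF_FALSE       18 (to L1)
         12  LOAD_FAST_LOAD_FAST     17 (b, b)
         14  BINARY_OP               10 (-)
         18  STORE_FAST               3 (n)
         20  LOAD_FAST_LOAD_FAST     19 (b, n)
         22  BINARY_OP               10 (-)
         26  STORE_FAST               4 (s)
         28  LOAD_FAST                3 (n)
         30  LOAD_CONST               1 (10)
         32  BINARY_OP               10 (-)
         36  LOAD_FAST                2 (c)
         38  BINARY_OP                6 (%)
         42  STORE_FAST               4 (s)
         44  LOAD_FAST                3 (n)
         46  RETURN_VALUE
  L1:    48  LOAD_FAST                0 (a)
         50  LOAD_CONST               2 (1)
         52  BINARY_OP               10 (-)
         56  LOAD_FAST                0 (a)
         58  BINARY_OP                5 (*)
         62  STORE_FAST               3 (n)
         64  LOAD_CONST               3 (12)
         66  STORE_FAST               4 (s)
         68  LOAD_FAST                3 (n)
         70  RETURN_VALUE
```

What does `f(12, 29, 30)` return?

132

LOAD_FAST_LOAD_FAST a,b → push 12,29. Stack: [12, 29]
COMPARE_OP bool(>) → 12 vs 29 = False. Stack: [False]
POP_JUMP_IF_FALSE → pop False; jump. Stack: []
LOAD_FAST a → push 12. Stack: [12]
LOAD_CONST → push 1. Stack: [12, 1]
BINARY_OP - → 12 - 1 = 11. Stack: [11]
LOAD_FAST a → push 12. Stack: [11, 12]
BINARY_OP * → 11 * 12 = 132. Stack: [132]
STORE_FAST n → n=132. Stack: []
LOAD_CONST → push 12. Stack: [12]
STORE_FAST s → s=12. Stack: []
LOAD_FAST n → push 132. Stack: [132]
RETURN_VALUE → return 132.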